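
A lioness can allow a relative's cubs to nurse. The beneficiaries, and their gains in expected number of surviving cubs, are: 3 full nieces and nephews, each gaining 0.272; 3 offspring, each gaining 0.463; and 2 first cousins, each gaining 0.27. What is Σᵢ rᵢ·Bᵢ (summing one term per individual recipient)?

0.966

r to a full niece or nephew = 0.25 (full aunt/uncle↔niece/nephew: two paths of length 3 through the shared grandparent pair: r = 2·(1/2)^3 = 1/4).
r to an offspring = 1/2 (one parent–offspring link: r = (1/2)^1 = 1/2).
r to a first cousin = 0.125 (first cousins share one grandparent pair — two paths of length 4: r = 2·(1/2)^4 = 1/8).
Summing one r·B term per recipient: 3·0.25·0.272 + 3·0.5·0.463 + 2·0.125·0.27 = 0.966.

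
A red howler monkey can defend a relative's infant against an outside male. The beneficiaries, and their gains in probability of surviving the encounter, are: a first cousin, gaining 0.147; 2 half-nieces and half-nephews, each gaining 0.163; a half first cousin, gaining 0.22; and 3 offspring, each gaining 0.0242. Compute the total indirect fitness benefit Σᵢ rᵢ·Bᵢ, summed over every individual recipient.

r to a first cousin = 1/8 (first cousins share one grandparent pair — two paths of length 4: r = 2·(1/2)^4 = 1/8).
r to a half-niece or half-nephew = 1/8 (half-aunt/uncle↔niece/nephew: one path of length 3: r = (1/2)^3 = 1/8).
r to a half first cousin = 1/16 (half first cousins share one grandparent — one path of length 4: r = (1/2)^4 = 1/16).
r to an offspring = 1/2 (one parent–offspring link: r = (1/2)^1 = 1/2).
Summing one r·B term per recipient: 1·0.125·0.147 + 2·0.125·0.163 + 1·0.0625·0.22 + 3·0.5·0.0242 = 0.109175.

0.109175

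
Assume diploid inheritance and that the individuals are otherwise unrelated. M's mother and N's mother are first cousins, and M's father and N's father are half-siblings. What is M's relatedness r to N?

Independent pedigree routes through distinct common ancestors add.
M and N are related in two ways: second cousins through their mothers (r = 1/32) and half first cousins through their fathers (r = 1/16).
r = 1/32 + 1/16 = 0.09375.

0.09375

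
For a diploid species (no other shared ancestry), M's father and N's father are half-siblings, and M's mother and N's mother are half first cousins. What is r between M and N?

0.078125

With two independent routes of shared ancestry, r is the sum of the two contributions.
M and N are related in two ways: half first cousins through their fathers (r = 1/16) and half second cousins through their mothers (r = 1/64).
r = 1/16 + 1/64 = 5/64 = 0.078125.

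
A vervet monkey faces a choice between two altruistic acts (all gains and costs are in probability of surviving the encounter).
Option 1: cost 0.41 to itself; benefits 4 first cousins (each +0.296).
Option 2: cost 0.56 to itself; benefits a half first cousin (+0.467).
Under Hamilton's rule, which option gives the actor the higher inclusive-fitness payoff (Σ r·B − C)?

Option 1: r to a first cousin = 0.125.
Option 1: Σ r·B − C = (4·0.125·0.296) − 0.41 = -0.262.
Option 2: r to a half first cousin = 0.0625.
Option 2: Σ r·B − C = (1·0.0625·0.467) − 0.56 = -0.5308125.
Option 1 has the higher net inclusive-fitness payoff.

Option 1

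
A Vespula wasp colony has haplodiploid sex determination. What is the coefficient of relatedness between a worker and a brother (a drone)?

0.25

Her haploid brother carries none of their father's genes and a random half of their mother's genome; that half matches the maternal half of her own genome with probability 1/2: r = 1/2 · 1/2 = 1/4.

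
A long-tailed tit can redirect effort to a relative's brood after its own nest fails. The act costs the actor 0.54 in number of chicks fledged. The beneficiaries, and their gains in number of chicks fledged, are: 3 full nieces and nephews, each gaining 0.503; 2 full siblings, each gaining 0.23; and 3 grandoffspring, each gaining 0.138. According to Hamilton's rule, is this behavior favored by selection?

Hamilton's rule: the trait is favored when the sum of r·B over every recipient exceeds the actor's cost C.
r to a full niece or nephew = 0.25 (full aunt/uncle↔niece/nephew: two paths of length 3 through the shared grandparent pair: r = 2·(1/2)^3 = 1/4).
r to a full sibling = 1/2 (full sibs share both parents — two paths of length 2: r = 2·(1/2)^2 = 1/2).
r to a grandoffspring = 1/4 (two parent–offspring links: r = (1/2)^2 = 1/4).
Summing one r·B term per recipient: 3·0.25·0.503 + 2·0.5·0.23 + 3·0.25·0.138 = 0.71075.
0.71075 > 0.54: the indirect benefit exceeds the cost.

Yes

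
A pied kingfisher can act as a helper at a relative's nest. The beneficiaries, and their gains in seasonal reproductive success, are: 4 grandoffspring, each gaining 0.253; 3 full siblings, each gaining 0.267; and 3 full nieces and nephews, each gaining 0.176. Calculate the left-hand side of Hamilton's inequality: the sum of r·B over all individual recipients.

0.7855

r to a grandoffspring = 1/4 (two parent–offspring links: r = (1/2)^2 = 1/4).
r to a full sibling = 0.5 (full sibs share both parents — two paths of length 2: r = 2·(1/2)^2 = 1/2).
r to a full niece or nephew = 1/4 (full aunt/uncle↔niece/nephew: two paths of length 3 through the shared grandparent pair: r = 2·(1/2)^3 = 1/4).
Summing one r·B term per recipient: 4·0.25·0.253 + 3·0.5·0.267 + 3·0.25·0.176 = 0.7855.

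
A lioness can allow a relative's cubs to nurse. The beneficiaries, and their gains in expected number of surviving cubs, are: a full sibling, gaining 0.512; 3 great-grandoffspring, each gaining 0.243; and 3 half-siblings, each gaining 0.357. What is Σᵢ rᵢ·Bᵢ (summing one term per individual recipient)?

0.614875

r to a full sibling = 0.5 (full sibs share both parents — two paths of length 2: r = 2·(1/2)^2 = 1/2).
r to a great-grandoffspring = 0.125 (three parent–offspring links: r = (1/2)^3 = 1/8).
r to a half-sibling = 1/4 (half-sibs share one parent — one path of length 2: r = (1/2)^2 = 1/4).
Summing one r·B term per recipient: 1·0.5·0.512 + 3·0.125·0.243 + 3·0.25·0.357 = 0.614875.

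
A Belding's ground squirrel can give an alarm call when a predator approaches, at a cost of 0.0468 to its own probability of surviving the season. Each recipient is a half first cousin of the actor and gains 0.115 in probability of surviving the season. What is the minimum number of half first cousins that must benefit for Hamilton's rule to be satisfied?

r to a half first cousin = 1/16 (half first cousins share one grandparent — one path of length 4: r = (1/2)^4 = 1/16).
Hamilton's rule: n·r·B > C  ⇒  n > C/(r·B) = 0.0468/(0.0625·0.115) = 6.511.
The smallest integer exceeding 6.511 is 7.

7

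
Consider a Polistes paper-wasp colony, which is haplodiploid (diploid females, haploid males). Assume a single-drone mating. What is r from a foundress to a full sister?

0.75

Haplodiploid full sisters inherit their father's entire haploid genome identically (contributing 1/2) and on average half of their mother's contribution (1/2 · 1/2 = 1/4); r = 1/2 + 1/4 = 3/4.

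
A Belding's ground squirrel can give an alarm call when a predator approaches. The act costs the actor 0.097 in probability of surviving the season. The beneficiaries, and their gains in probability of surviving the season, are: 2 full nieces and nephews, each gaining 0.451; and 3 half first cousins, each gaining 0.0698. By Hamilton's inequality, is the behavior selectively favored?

Hamilton's rule: the trait is favored when the sum of r·B over every recipient exceeds the actor's cost C.
r to a full niece or nephew = 1/4 (full aunt/uncle↔niece/nephew: two paths of length 3 through the shared grandparent pair: r = 2·(1/2)^3 = 1/4).
r to a half first cousin = 1/16 (half first cousins share one grandparent — one path of length 4: r = (1/2)^4 = 1/16).
Summing one r·B term per recipient: 2·0.25·0.451 + 3·0.0625·0.0698 = 0.2385875.
0.2385875 > 0.097: the indirect benefit exceeds the cost.

Yes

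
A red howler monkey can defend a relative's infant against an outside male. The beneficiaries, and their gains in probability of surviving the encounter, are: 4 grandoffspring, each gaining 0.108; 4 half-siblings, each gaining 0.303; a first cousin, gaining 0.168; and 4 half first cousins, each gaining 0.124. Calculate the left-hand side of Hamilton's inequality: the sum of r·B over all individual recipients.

r to a grandoffspring = 1/4 (two parent–offspring links: r = (1/2)^2 = 1/4).
r to a half-sibling = 0.25 (half-sibs share one parent — one path of length 2: r = (1/2)^2 = 1/4).
r to a first cousin = 1/8 (first cousins share one grandparent pair — two paths of length 4: r = 2·(1/2)^4 = 1/8).
r to a half first cousin = 0.0625 (half first cousins share one grandparent — one path of length 4: r = (1/2)^4 = 1/16).
Summing one r·B term per recipient: 4·0.25·0.108 + 4·0.25·0.303 + 1·0.125·0.168 + 4·0.0625·0.124 = 0.463.

0.463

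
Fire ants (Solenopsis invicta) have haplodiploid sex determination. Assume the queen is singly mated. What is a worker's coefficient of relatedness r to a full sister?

0.75

Haplodiploid full sisters inherit their father's entire haploid genome identically (contributing 1/2) and on average half of their mother's contribution (1/2 · 1/2 = 1/4); r = 1/2 + 1/4 = 3/4.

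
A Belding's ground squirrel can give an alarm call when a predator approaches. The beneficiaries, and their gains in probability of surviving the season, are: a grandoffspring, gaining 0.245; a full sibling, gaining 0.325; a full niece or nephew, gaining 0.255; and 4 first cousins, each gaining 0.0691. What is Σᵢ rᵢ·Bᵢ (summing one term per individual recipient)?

r to a grandoffspring = 1/4 (two parent–offspring links: r = (1/2)^2 = 1/4).
r to a full sibling = 0.5 (full sibs share both parents — two paths of length 2: r = 2·(1/2)^2 = 1/2).
r to a full niece or nephew = 0.25 (full aunt/uncle↔niece/nephew: two paths of length 3 through the shared grandparent pair: r = 2·(1/2)^3 = 1/4).
r to a first cousin = 0.125 (first cousins share one grandparent pair — two paths of length 4: r = 2·(1/2)^4 = 1/8).
Summing one r·B term per recipient: 1·0.25·0.245 + 1·0.5·0.325 + 1·0.25·0.255 + 4·0.125·0.0691 = 0.32205.

0.32205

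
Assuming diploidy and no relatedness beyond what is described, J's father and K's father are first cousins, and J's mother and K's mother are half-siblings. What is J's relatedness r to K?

Independent pedigree routes through distinct common ancestors add.
J and K are related in two ways: second cousins through their fathers (r = 1/32) and half first cousins through their mothers (r = 1/16).
r = 1/32 + 1/16 = 0.09375.

0.09375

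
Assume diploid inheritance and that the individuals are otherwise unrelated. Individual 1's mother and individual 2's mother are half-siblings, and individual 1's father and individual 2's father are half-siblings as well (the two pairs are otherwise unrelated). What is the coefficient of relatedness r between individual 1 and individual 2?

With two independent routes of shared ancestry, r is the sum of the two contributions.
Individual 1 and individual 2 are related in two ways: half first cousins through their mothers (r = 1/16) and half first cousins through their fathers (r = 1/16).
r = 1/16 + 1/16 = 0.125.

0.125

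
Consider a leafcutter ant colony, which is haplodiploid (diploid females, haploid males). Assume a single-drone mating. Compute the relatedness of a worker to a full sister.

Haplodiploid full sisters inherit their father's entire haploid genome identically (contributing 1/2) and on average half of their mother's contribution (1/2 · 1/2 = 1/4); r = 1/2 + 1/4 = 3/4.

0.75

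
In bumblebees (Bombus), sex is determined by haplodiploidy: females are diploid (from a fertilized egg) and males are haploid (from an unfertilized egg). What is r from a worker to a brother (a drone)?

0.25

Her haploid brother carries none of their father's genes and a random half of their mother's genome; that half matches the maternal half of her own genome with probability 1/2: r = 1/2 · 1/2 = 1/4.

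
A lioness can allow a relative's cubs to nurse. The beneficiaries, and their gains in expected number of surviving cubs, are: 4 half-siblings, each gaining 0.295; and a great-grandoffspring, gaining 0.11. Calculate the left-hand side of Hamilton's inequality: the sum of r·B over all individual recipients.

0.30875

r to a half-sibling = 1/4 (half-sibs share one parent — one path of length 2: r = (1/2)^2 = 1/4).
r to a great-grandoffspring = 1/8 (three parent–offspring links: r = (1/2)^3 = 1/8).
Summing one r·B term per recipient: 4·0.25·0.295 + 1·0.125·0.11 = 0.30875.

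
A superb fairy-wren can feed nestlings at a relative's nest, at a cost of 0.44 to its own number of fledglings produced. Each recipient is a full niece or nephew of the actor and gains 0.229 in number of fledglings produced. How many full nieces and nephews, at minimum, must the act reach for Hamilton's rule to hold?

8

r to a full niece or nephew = 0.25 (full aunt/uncle↔niece/nephew: two paths of length 3 through the shared grandparent pair: r = 2·(1/2)^3 = 1/4).
Hamilton's rule: n·r·B > C  ⇒  n > C/(r·B) = 0.44/(0.25·0.229) = 7.686.
The smallest integer exceeding 7.686 is 8.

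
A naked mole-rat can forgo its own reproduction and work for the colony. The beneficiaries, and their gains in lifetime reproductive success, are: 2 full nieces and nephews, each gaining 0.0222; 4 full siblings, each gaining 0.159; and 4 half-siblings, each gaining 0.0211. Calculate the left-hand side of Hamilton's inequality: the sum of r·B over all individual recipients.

r to a full niece or nephew = 1/4 (full aunt/uncle↔niece/nephew: two paths of length 3 through the shared grandparent pair: r = 2·(1/2)^3 = 1/4).
r to a full sibling = 0.5 (full sibs share both parents — two paths of length 2: r = 2·(1/2)^2 = 1/2).
r to a half-sibling = 0.25 (half-sibs share one parent — one path of length 2: r = (1/2)^2 = 1/4).
Summing one r·B term per recipient: 2·0.25·0.0222 + 4·0.5·0.159 + 4·0.25·0.0211 = 0.3502.

0.3502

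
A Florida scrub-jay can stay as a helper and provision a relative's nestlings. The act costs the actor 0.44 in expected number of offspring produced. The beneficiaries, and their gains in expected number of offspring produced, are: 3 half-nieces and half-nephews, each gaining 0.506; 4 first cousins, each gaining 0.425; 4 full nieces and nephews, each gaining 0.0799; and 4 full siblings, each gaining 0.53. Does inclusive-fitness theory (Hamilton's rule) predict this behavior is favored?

Yes

Hamilton's rule: the trait is favored when the sum of r·B over every recipient exceeds the actor's cost C.
r to a half-niece or half-nephew = 1/8 (half-aunt/uncle↔niece/nephew: one path of length 3: r = (1/2)^3 = 1/8).
r to a first cousin = 0.125 (first cousins share one grandparent pair — two paths of length 4: r = 2·(1/2)^4 = 1/8).
r to a full niece or nephew = 1/4 (full aunt/uncle↔niece/nephew: two paths of length 3 through the shared grandparent pair: r = 2·(1/2)^3 = 1/4).
r to a full sibling = 1/2 (full sibs share both parents — two paths of length 2: r = 2·(1/2)^2 = 1/2).
Summing one r·B term per recipient: 3·0.125·0.506 + 4·0.125·0.425 + 4·0.25·0.0799 + 4·0.5·0.53 = 1.54215.
1.54215 > 0.44: the indirect benefit exceeds the cost.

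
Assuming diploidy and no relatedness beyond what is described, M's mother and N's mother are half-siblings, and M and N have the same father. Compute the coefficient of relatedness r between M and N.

0.3125

With two independent routes of shared ancestry, r is the sum of the two contributions.
M and N are related in two ways: half first cousins through their mothers (r = 1/16) and half-sibs through their shared father (r = 1/4).
r = 1/16 + 1/4 = 5/16 = 0.3125.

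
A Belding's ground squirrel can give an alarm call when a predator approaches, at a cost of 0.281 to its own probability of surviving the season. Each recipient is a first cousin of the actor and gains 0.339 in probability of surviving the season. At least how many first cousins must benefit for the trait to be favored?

r to a first cousin = 1/8 (first cousins share one grandparent pair — two paths of length 4: r = 2·(1/2)^4 = 1/8).
Hamilton's rule: n·r·B > C  ⇒  n > C/(r·B) = 0.281/(0.125·0.339) = 6.631.
The smallest integer exceeding 6.631 is 7.

7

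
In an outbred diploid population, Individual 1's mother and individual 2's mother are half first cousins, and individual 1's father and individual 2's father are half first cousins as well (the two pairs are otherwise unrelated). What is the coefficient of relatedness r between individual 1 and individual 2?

0.03125

With two independent routes of shared ancestry, r is the sum of the two contributions.
Individual 1 and individual 2 are related in two ways: half second cousins through their mothers (r = 1/64) and half second cousins through their fathers (r = 1/64).
r = 1/64 + 1/64 = 0.03125.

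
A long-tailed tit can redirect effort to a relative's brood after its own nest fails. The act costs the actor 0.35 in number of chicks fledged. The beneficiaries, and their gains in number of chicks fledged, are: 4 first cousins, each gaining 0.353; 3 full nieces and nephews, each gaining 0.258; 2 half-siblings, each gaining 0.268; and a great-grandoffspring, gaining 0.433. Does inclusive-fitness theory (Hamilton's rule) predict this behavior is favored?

Hamilton's rule: the trait is favored when the sum of r·B over every recipient exceeds the actor's cost C.
r to a first cousin = 1/8 (first cousins share one grandparent pair — two paths of length 4: r = 2·(1/2)^4 = 1/8).
r to a full niece or nephew = 1/4 (full aunt/uncle↔niece/nephew: two paths of length 3 through the shared grandparent pair: r = 2·(1/2)^3 = 1/4).
r to a half-sibling = 1/4 (half-sibs share one parent — one path of length 2: r = (1/2)^2 = 1/4).
r to a great-grandoffspring = 0.125 (three parent–offspring links: r = (1/2)^3 = 1/8).
Summing one r·B term per recipient: 4·0.125·0.353 + 3·0.25·0.258 + 2·0.25·0.268 + 1·0.125·0.433 = 0.558125.
0.558125 > 0.35: the indirect benefit exceeds the cost.

Yes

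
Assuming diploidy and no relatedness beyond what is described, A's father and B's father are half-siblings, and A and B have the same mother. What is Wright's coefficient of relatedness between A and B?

Independent pedigree routes through distinct common ancestors add.
A and B are related in two ways: half first cousins through their fathers (r = 1/16) and half-sibs through their shared mother (r = 1/4).
r = 1/16 + 1/4 = 5/16 = 0.3125.

0.3125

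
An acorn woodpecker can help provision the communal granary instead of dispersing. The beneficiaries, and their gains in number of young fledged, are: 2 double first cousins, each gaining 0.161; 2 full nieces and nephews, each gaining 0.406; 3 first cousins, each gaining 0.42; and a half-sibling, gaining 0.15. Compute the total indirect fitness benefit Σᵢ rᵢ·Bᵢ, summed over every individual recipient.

r to a double first cousin = 1/4 (double first cousins share both grandparent pairs — four paths of length 4: r = 4·(1/2)^4 = 1/4).
r to a full niece or nephew = 0.25 (full aunt/uncle↔niece/nephew: two paths of length 3 through the shared grandparent pair: r = 2·(1/2)^3 = 1/4).
r to a first cousin = 0.125 (first cousins share one grandparent pair — two paths of length 4: r = 2·(1/2)^4 = 1/8).
r to a half-sibling = 1/4 (half-sibs share one parent — one path of length 2: r = (1/2)^2 = 1/4).
Summing one r·B term per recipient: 2·0.25·0.161 + 2·0.25·0.406 + 3·0.125·0.42 + 1·0.25·0.15 = 0.4785.

0.4785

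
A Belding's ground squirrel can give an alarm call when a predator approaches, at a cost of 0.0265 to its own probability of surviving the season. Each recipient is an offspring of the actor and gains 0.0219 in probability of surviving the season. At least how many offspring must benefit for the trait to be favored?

3

r to an offspring = 1/2 (one parent–offspring link: r = (1/2)^1 = 1/2).
Hamilton's rule: n·r·B > C  ⇒  n > C/(r·B) = 0.0265/(0.5·0.0219) = 2.42.
The smallest integer exceeding 2.42 is 3.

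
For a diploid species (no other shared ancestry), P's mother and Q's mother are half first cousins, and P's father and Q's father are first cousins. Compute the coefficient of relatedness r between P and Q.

Wright's path rule: contributions from independent ancestry routes add.
P and Q are related in two ways: half second cousins through their mothers (r = 1/64) and second cousins through their fathers (r = 1/32).
r = 1/64 + 1/32 = 0.046875.

0.046875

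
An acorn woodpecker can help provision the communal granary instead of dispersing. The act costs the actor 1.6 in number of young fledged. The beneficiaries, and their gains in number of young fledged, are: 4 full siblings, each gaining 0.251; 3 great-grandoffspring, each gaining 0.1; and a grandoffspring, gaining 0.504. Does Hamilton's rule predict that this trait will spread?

No

Hamilton's rule: the trait is favored when the sum of r·B over every recipient exceeds the actor's cost C.
r to a full sibling = 0.5 (full sibs share both parents — two paths of length 2: r = 2·(1/2)^2 = 1/2).
r to a great-grandoffspring = 0.125 (three parent–offspring links: r = (1/2)^3 = 1/8).
r to a grandoffspring = 0.25 (two parent–offspring links: r = (1/2)^2 = 1/4).
Summing one r·B term per recipient: 4·0.5·0.251 + 3·0.125·0.1 + 1·0.25·0.504 = 0.6655.
0.6655 < 1.6: the indirect benefit is less than the cost.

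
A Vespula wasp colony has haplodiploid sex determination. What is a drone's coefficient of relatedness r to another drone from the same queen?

Haploid brothers each carry a random half of the queen's diploid genome, so on average they share half: r = 1/2.

0.5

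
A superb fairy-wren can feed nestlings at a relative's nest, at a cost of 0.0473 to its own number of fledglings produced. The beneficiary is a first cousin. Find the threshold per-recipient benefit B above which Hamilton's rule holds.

0.3784

r to a first cousin = 1/8 (first cousins share one grandparent pair — two paths of length 4: r = 2·(1/2)^4 = 1/8).
Hamilton's rule with n recipients of equal r: n·r·B > C, so B > C/(n·r) = 0.0473/(1·0.125) = 0.3784.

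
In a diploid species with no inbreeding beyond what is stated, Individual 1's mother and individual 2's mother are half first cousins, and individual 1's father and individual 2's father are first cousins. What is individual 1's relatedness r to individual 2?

Independent pedigree routes through distinct common ancestors add.
Individual 1 and individual 2 are related in two ways: half second cousins through their mothers (r = 1/64) and second cousins through their fathers (r = 1/32).
r = 1/64 + 1/32 = 3/64 = 0.046875.

0.046875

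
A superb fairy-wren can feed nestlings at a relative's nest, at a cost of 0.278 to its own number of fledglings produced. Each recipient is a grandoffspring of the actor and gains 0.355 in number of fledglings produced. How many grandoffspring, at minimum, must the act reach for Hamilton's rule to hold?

r to a grandoffspring = 1/4 (two parent–offspring links: r = (1/2)^2 = 1/4).
Hamilton's rule: n·r·B > C  ⇒  n > C/(r·B) = 0.278/(0.25·0.355) = 3.132.
The smallest integer exceeding 3.132 is 4.

4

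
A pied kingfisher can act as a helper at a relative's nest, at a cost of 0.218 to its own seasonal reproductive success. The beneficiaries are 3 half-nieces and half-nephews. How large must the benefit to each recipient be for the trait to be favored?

0.5813

r to a half-niece or half-nephew = 1/8 (half-aunt/uncle↔niece/nephew: one path of length 3: r = (1/2)^3 = 1/8).
Hamilton's rule with n recipients of equal r: n·r·B > C, so B > C/(n·r) = 0.218/(3·0.125) = 0.5813.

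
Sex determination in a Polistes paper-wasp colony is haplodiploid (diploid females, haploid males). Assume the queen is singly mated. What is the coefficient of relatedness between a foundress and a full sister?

Haplodiploid full sisters inherit their father's entire haploid genome identically (contributing 1/2) and on average half of their mother's contribution (1/2 · 1/2 = 1/4); r = 1/2 + 1/4 = 3/4.

0.75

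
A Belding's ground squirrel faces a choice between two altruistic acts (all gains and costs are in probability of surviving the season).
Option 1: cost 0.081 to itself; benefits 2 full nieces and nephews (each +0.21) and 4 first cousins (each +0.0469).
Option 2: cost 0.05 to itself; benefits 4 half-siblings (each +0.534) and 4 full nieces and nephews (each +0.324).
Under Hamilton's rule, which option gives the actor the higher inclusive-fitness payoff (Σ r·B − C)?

Option 1: r to a full niece or nephew = 0.25.
Option 1: r to a first cousin = 0.125.
Option 1: Σ r·B − C = (2·0.25·0.21 + 4·0.125·0.0469) − 0.081 = 0.04745.
Option 2: r to a half-sibling = 0.25.
Option 2: r to a full niece or nephew = 0.25.
Option 2: Σ r·B − C = (4·0.25·0.534 + 4·0.25·0.324) − 0.05 = 0.808.
Option 2 has the higher net inclusive-fitness payoff.

Option 2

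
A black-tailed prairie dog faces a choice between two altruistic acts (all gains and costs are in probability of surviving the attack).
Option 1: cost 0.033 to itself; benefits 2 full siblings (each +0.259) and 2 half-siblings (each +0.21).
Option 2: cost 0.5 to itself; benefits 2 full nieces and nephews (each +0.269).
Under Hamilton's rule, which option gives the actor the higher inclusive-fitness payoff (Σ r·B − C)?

Option 1

Option 1: r to a full sibling = 0.5.
Option 1: r to a half-sibling = 0.25.
Option 1: Σ r·B − C = (2·0.5·0.259 + 2·0.25·0.21) − 0.033 = 0.331.
Option 2: r to a full niece or nephew = 0.25.
Option 2: Σ r·B − C = (2·0.25·0.269) − 0.5 = -0.3655.
Option 1 has the higher net inclusive-fitness payoff.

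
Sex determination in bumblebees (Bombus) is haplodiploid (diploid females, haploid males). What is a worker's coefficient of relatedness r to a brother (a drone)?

Her haploid brother carries none of their father's genes and a random half of their mother's genome; that half matches the maternal half of her own genome with probability 1/2: r = 1/2 · 1/2 = 1/4.

0.25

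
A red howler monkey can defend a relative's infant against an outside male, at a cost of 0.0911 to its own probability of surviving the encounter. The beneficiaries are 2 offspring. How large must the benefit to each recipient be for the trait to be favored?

r to an offspring = 1/2 (one parent–offspring link: r = (1/2)^1 = 1/2).
Hamilton's rule with n recipients of equal r: n·r·B > C, so B > C/(n·r) = 0.0911/(2·0.5) = 0.0911.

0.0911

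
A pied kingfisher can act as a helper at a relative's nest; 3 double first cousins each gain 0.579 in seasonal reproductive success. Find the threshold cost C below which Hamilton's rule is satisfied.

r to a double first cousin = 0.25 (double first cousins share both grandparent pairs — four paths of length 4: r = 4·(1/2)^4 = 1/4).
Hamilton's rule: n·r·B > C, so the trait is favored while C < n·r·B = 3·0.25·0.579 = 0.43425.

0.43425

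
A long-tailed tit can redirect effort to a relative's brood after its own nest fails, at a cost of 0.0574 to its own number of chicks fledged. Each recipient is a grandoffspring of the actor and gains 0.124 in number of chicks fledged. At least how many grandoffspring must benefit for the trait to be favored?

r to a grandoffspring = 1/4 (two parent–offspring links: r = (1/2)^2 = 1/4).
Hamilton's rule: n·r·B > C  ⇒  n > C/(r·B) = 0.0574/(0.25·0.124) = 1.852.
The smallest integer exceeding 1.852 is 2.

2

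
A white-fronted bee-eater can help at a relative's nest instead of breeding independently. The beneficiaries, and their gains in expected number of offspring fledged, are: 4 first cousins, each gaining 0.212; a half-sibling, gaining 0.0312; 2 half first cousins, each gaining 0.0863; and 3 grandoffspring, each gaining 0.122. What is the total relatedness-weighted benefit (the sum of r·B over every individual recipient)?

0.2160875

r to a first cousin = 0.125 (first cousins share one grandparent pair — two paths of length 4: r = 2·(1/2)^4 = 1/8).
r to a half-sibling = 0.25 (half-sibs share one parent — one path of length 2: r = (1/2)^2 = 1/4).
r to a half first cousin = 0.0625 (half first cousins share one grandparent — one path of length 4: r = (1/2)^4 = 1/16).
r to a grandoffspring = 0.25 (two parent–offspring links: r = (1/2)^2 = 1/4).
Summing one r·B term per recipient: 4·0.125·0.212 + 1·0.25·0.0312 + 2·0.0625·0.0863 + 3·0.25·0.122 = 0.2160875.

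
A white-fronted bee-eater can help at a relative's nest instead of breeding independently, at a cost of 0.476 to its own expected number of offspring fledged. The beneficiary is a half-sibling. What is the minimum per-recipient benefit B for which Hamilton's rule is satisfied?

r to a half-sibling = 0.25 (half-sibs share one parent — one path of length 2: r = (1/2)^2 = 1/4).
Hamilton's rule with n recipients of equal r: n·r·B > C, so B > C/(n·r) = 0.476/(1·0.25) = 1.904.

1.904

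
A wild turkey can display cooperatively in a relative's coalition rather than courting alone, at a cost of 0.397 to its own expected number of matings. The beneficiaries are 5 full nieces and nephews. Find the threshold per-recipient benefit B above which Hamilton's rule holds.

0.3176

r to a full niece or nephew = 1/4 (full aunt/uncle↔niece/nephew: two paths of length 3 through the shared grandparent pair: r = 2·(1/2)^3 = 1/4).
Hamilton's rule with n recipients of equal r: n·r·B > C, so B > C/(n·r) = 0.397/(5·0.25) = 0.3176.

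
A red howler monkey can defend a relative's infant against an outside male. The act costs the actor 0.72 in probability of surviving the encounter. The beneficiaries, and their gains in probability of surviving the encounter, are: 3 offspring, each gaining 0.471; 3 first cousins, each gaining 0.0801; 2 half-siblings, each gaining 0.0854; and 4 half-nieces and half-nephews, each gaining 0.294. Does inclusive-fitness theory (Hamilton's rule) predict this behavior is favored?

Hamilton's rule: the trait is favored when the sum of r·B over every recipient exceeds the actor's cost C.
r to an offspring = 0.5 (one parent–offspring link: r = (1/2)^1 = 1/2).
r to a first cousin = 0.125 (first cousins share one grandparent pair — two paths of length 4: r = 2·(1/2)^4 = 1/8).
r to a half-sibling = 0.25 (half-sibs share one parent — one path of length 2: r = (1/2)^2 = 1/4).
r to a half-niece or half-nephew = 0.125 (half-aunt/uncle↔niece/nephew: one path of length 3: r = (1/2)^3 = 1/8).
Summing one r·B term per recipient: 3·0.5·0.471 + 3·0.125·0.0801 + 2·0.25·0.0854 + 4·0.125·0.294 = 0.9262375.
0.9262375 > 0.72: the indirect benefit exceeds the cost.

Yes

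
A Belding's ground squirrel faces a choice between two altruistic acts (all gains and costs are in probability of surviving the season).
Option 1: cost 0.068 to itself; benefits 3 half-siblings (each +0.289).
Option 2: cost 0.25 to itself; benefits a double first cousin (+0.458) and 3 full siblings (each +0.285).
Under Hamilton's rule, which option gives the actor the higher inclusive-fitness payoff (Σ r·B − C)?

Option 2

Option 1: r to a half-sibling = 0.25.
Option 1: Σ r·B − C = (3·0.25·0.289) − 0.068 = 0.14875.
Option 2: r to a double first cousin = 0.25.
Option 2: r to a full sibling = 0.5.
Option 2: Σ r·B − C = (1·0.25·0.458 + 3·0.5·0.285) − 0.25 = 0.292.
Option 2 has the higher net inclusive-fitness payoff.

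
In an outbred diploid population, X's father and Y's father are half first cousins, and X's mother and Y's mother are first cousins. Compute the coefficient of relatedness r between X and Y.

Relatedness sums over independent paths through distinct common ancestors.
X and Y are related in two ways: half second cousins through their fathers (r = 1/64) and second cousins through their mothers (r = 1/32).
r = 1/64 + 1/32 = 0.046875.

0.046875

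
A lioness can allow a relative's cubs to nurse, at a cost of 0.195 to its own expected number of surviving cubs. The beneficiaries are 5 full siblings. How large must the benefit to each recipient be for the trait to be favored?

r to a full sibling = 1/2 (full sibs share both parents — two paths of length 2: r = 2·(1/2)^2 = 1/2).
Hamilton's rule with n recipients of equal r: n·r·B > C, so B > C/(n·r) = 0.195/(5·0.5) = 0.078.

0.078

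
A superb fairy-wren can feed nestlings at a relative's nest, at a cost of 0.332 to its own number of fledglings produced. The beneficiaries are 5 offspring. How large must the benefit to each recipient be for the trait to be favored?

0.1328

r to an offspring = 0.5 (one parent–offspring link: r = (1/2)^1 = 1/2).
Hamilton's rule with n recipients of equal r: n·r·B > C, so B > C/(n·r) = 0.332/(5·0.5) = 0.1328.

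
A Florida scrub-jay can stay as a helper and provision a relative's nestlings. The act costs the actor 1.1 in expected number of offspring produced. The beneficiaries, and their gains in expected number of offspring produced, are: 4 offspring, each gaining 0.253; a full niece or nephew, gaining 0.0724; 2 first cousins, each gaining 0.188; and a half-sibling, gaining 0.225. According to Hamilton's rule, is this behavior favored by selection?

Hamilton's rule: the trait is favored when the sum of r·B over every recipient exceeds the actor's cost C.
r to an offspring = 0.5 (one parent–offspring link: r = (1/2)^1 = 1/2).
r to a full niece or nephew = 1/4 (full aunt/uncle↔niece/nephew: two paths of length 3 through the shared grandparent pair: r = 2·(1/2)^3 = 1/4).
r to a first cousin = 1/8 (first cousins share one grandparent pair — two paths of length 4: r = 2·(1/2)^4 = 1/8).
r to a half-sibling = 0.25 (half-sibs share one parent — one path of length 2: r = (1/2)^2 = 1/4).
Summing one r·B term per recipient: 4·0.5·0.253 + 1·0.25·0.0724 + 2·0.125·0.188 + 1·0.25·0.225 = 0.62735.
0.62735 < 1.1: the indirect benefit is less than the cost.

No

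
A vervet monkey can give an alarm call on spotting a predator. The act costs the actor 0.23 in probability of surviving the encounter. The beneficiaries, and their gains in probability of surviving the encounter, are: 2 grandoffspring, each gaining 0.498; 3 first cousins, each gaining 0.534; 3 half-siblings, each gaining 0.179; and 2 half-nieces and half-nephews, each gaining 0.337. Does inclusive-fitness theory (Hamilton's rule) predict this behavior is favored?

Yes

Hamilton's rule: the trait is favored when the sum of r·B over every recipient exceeds the actor's cost C.
r to a grandoffspring = 0.25 (two parent–offspring links: r = (1/2)^2 = 1/4).
r to a first cousin = 1/8 (first cousins share one grandparent pair — two paths of length 4: r = 2·(1/2)^4 = 1/8).
r to a half-sibling = 0.25 (half-sibs share one parent — one path of length 2: r = (1/2)^2 = 1/4).
r to a half-niece or half-nephew = 1/8 (half-aunt/uncle↔niece/nephew: one path of length 3: r = (1/2)^3 = 1/8).
Summing one r·B term per recipient: 2·0.25·0.498 + 3·0.125·0.534 + 3·0.25·0.179 + 2·0.125·0.337 = 0.66775.
0.66775 > 0.23: the indirect benefit exceeds the cost.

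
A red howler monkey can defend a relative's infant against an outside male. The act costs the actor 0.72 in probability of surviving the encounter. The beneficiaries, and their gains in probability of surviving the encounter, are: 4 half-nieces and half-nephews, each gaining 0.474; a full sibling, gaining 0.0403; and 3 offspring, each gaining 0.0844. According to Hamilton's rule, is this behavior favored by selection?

Hamilton's rule: the trait is favored when the sum of r·B over every recipient exceeds the actor's cost C.
r to a half-niece or half-nephew = 0.125 (half-aunt/uncle↔niece/nephew: one path of length 3: r = (1/2)^3 = 1/8).
r to a full sibling = 1/2 (full sibs share both parents — two paths of length 2: r = 2·(1/2)^2 = 1/2).
r to an offspring = 0.5 (one parent–offspring link: r = (1/2)^1 = 1/2).
Summing one r·B term per recipient: 4·0.125·0.474 + 1·0.5·0.0403 + 3·0.5·0.0844 = 0.38375.
0.38375 < 0.72: the indirect benefit is less than the cost.

No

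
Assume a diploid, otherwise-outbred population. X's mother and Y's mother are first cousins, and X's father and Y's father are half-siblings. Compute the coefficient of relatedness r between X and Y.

With two independent routes of shared ancestry, r is the sum of the two contributions.
X and Y are related in two ways: second cousins through their mothers (r = 1/32) and half first cousins through their fathers (r = 1/16).
r = 1/32 + 1/16 = 3/32 = 0.09375.

0.09375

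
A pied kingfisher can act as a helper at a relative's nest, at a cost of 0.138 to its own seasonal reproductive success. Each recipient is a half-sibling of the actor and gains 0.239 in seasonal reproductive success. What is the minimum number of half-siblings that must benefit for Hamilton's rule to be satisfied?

r to a half-sibling = 1/4 (half-sibs share one parent — one path of length 2: r = (1/2)^2 = 1/4).
Hamilton's rule: n·r·B > C  ⇒  n > C/(r·B) = 0.138/(0.25·0.239) = 2.31.
The smallest integer exceeding 2.31 is 3.

3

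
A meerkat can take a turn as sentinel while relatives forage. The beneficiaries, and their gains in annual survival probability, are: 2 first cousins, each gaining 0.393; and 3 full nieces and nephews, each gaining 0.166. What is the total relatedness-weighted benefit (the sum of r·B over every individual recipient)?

0.22275

r to a first cousin = 0.125 (first cousins share one grandparent pair — two paths of length 4: r = 2·(1/2)^4 = 1/8).
r to a full niece or nephew = 1/4 (full aunt/uncle↔niece/nephew: two paths of length 3 through the shared grandparent pair: r = 2·(1/2)^3 = 1/4).
Summing one r·B term per recipient: 2·0.125·0.393 + 3·0.25·0.166 = 0.22275.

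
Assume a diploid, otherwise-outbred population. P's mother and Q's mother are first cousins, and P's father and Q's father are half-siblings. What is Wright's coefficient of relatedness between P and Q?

Wright's path rule: contributions from independent ancestry routes add.
P and Q are related in two ways: second cousins through their mothers (r = 1/32) and half first cousins through their fathers (r = 1/16).
r = 1/32 + 1/16 = 0.09375.

0.09375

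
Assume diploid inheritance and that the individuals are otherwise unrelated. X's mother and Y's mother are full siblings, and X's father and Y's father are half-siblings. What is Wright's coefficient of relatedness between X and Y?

With two independent routes of shared ancestry, r is the sum of the two contributions.
X and Y are related in two ways: first cousins through their mothers (r = 1/8) and half first cousins through their fathers (r = 1/16).
r = 1/8 + 1/16 = 3/16 = 0.1875.

0.1875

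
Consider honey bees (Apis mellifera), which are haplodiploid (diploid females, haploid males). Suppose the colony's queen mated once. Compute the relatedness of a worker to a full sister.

Haplodiploid full sisters inherit their father's entire haploid genome identically (contributing 1/2) and on average half of their mother's contribution (1/2 · 1/2 = 1/4); r = 1/2 + 1/4 = 3/4.

0.75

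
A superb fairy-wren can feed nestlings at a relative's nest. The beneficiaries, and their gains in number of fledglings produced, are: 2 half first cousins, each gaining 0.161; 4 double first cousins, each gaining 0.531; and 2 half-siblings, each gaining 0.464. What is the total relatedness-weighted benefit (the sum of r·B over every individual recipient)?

0.783125

r to a half first cousin = 0.0625 (half first cousins share one grandparent — one path of length 4: r = (1/2)^4 = 1/16).
r to a double first cousin = 1/4 (double first cousins share both grandparent pairs — four paths of length 4: r = 4·(1/2)^4 = 1/4).
r to a half-sibling = 1/4 (half-sibs share one parent — one path of length 2: r = (1/2)^2 = 1/4).
Summing one r·B term per recipient: 2·0.0625·0.161 + 4·0.25·0.531 + 2·0.25·0.464 = 0.783125.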